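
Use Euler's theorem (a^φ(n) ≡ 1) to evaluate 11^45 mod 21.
By Euler: 11^{12} ≡ 1 mod 21 since gcd(11, 21) = 1. 45 = 3×12 + 9. So 11^{45} ≡ 11^{9} ≡ 8 mod 21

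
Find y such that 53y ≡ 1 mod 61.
Since 61 is prime, by Fermat 53^(-1) ≡ 53^{59} ≡ 38 mod 61. Verify: 53 × 38 = 2014 ≡ 1 mod 61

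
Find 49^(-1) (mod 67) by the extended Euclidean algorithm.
Extended GCD: 49(26) + 67(-19) = 1. So 49^(-1) ≡ 26 (mod 67). Verify: 49 × 26 = 1274 ≡ 1 (mod 67)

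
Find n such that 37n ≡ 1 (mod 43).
Since 43 is prime, by Fermat 37^(-1) ≡ 37^{41} ≡ 7 (mod 43). Verify: 37 × 7 = 259 ≡ 1 (mod 43)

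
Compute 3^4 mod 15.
3^{4} = 81 ≡ 6 (mod 15)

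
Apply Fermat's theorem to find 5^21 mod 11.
By Fermat: 5^{10} ≡ 1 mod 11. 21 = 2×10 + 1. So 5^{21} ≡ 5^{1} ≡ 5 mod 11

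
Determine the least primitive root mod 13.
g = 2. For each prime q|12: 2^{6}≡12, 2^{4}≡3, none ≡ 1, so ord_13(2) = 12 and 2 is a primitive root.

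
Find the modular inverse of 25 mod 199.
Since 199 is prime, by Fermat 25^(-1) ≡ 25^{197} ≡ 8 mod 199. Verify: 25 × 8 = 200 ≡ 1 mod 199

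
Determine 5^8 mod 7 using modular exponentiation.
Using Fermat: 5^{6} ≡ 1 mod 7. 8 ≡ 2 mod 6. So 5^{8} ≡ 5^{2} ≡ 4 mod 7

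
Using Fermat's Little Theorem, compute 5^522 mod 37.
By Fermat: 5^{36} ≡ 1 (mod 37). 522 ≡ 18 (mod 36). So 5^{522} ≡ 5^{18} ≡ 36 (mod 37)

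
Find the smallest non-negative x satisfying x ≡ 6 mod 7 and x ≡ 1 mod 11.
M = 7 × 11 = 77. M₁ = 11, y₁ ≡ 2 mod 7. M₂ = 7, y₂ ≡ 8 mod 11. x = 6×11×2 + 1×7×8 ≡ 34 mod 77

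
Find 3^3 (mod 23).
3^{3} = 27 ≡ 4 (mod 23)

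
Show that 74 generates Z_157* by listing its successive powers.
74^1, 74^2, ..., 74^{156} mod 157: [74, 138, 7, 47, 24, 49, 15, 11, 29, 105, 77, 46, 107, 68, 8, 121, 5, 56, 62, 35, 78, 120, 88, 75, 55, 145, 54, 71, 73, 64, 26, 40, 134, 25, 123, 153, 18, 76, 129, 126, 61, 118, 97, 113, 41, 51, 6, 130, 43, 42, 125, 144, 137, 90, 66, 17, 2, 148, 119, 14, 94, 48, 98, 30, 22, 58, 53, 154, 92, 57, 136, 16, 85, 10, 112, 124, 70, 156, 83, 19, 150, 110, 133, 108, 142, 146, 128, 52, 80, 111, 50, 89, 149, 36, 152, 101, 95, 122, 79, 37, 69, 82, 102, 12, 103, 86, 84, 93, 131, 117, 23, 132, 34, 4, 139, 81, 28, 31, 96, 39, 60, 44, 116, 106, 151, 27, 114, 115, 32, 13, 20, 67, 91, 140, 155, 9, 38, 143, 63, 109, 59, 127, 135, 99, 104, 3, 65, 100, 21, 141, 72, 147, 45, 33, 87, 1]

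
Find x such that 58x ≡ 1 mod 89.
Since 89 is prime, by Fermat 58^(-1) ≡ 58^{87} ≡ 66 mod 89. Verify: 58 × 66 = 3828 ≡ 1 mod 89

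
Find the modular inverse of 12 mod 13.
Since 13 is prime, by Fermat 12^(-1) ≡ 12^{11} ≡ 12 (mod 13). Verify: 12 × 12 = 144 ≡ 1 (mod 13)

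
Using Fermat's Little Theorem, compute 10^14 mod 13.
By Fermat: 10^{12} ≡ 1 (mod 13). So 10^{14} = 10^{12} · 10^{2} ≡ 10^{2} ≡ 9 (mod 13)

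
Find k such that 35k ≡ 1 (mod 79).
Since 79 is prime, by Fermat 35^(-1) ≡ 35^{77} ≡ 70 (mod 79). Verify: 35 × 70 = 2450 ≡ 1 (mod 79)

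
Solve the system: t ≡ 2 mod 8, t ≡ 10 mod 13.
M = 8 × 13 = 104. M₁ = 13, y₁ ≡ 5 mod 8. M₂ = 8, y₂ ≡ 5 mod 13. t = 2×13×5 + 10×8×5 ≡ 10 mod 104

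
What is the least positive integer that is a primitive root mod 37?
g = 2. For each prime q|36: 2^{18}≡36, 2^{12}≡26, none ≡ 1, so ord_37(2) = 36 and 2 is a primitive root.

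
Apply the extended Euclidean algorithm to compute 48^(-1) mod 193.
Extended GCD: 48(-4) + 193(1) = 1. So 48^(-1) ≡ -4 ≡ 189 mod 193. Verify: 48 × 189 = 9072 ≡ 1 mod 193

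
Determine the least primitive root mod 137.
g = 3. For each prime q|136: 3^{68}≡136, 3^{8}≡122, none ≡ 1, so ord_137(3) = 136 and 3 is a primitive root.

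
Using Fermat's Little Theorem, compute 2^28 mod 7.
By Fermat: 2^{6} ≡ 1 (mod 7). 28 = 4×6 + 4. So 2^{28} ≡ 2^{4} ≡ 2 (mod 7)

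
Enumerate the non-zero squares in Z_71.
Squares in Z_71*: {1, 2, 3, 4, 5, 6, 8, 9, 10, 12, 15, 16, 18, 19, 20, 24, 25, 27, 29, 30, 32, 36, 37, 38, 40, 43, 45, 48, 49, 50, 54, 57, 58, 60, 64}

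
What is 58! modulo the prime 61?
(60)! = (58)! × (59) × (60) ≡ -1 (mod 61). So (58)! ≡ -1 × [(60)(59)]^(-1) ≡ 30 (mod 61)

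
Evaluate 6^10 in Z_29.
By repeated squaring (mod 29): 6^{1}≡6, 6^{2}≡7, 6^{4}≡20, 6^{8}≡23. Then 6^{10} = 6^{8+2} ≡ 23 × 7 ≡ 16 (mod 29)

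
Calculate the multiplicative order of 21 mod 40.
Powers of 21 mod 40: 21^1≡21, 21^2≡1. So the order of 21 is 2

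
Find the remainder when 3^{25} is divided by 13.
By Fermat: 3^{12} ≡ 1 mod 13. 25 = 2×12 + 1. So 3^{25} ≡ 3^{1} ≡ 3 mod 13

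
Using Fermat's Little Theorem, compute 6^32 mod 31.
By Fermat: 6^{30} ≡ 1 mod 31. So 6^{32} = 6^{30} · 6^{2} ≡ 6^{2} ≡ 5 mod 31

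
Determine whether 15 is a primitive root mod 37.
ord_37(15) divides 36. For each prime q|36: 15^{18}≡36, 15^{12}≡26, none ≡ 1. So 15 has order 36 and is a primitive root mod 37.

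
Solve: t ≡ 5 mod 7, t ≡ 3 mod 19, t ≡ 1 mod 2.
M = 7 × 19 × 2 = 266. M₁ = 38, y₁ ≡ 5 mod 7. M₂ = 14, y₂ ≡ 15 mod 19. M₃ = 133, y₃ ≡ 1 mod 2. t = 5×38×5 + 3×14×15 + 1×133×1 ≡ 117 mod 266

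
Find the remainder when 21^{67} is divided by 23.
By Fermat: 21^{22} ≡ 1 (mod 23). 67 = 3×22 + 1. So 21^{67} ≡ 21^{1} ≡ 21 (mod 23)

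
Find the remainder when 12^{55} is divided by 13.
By Fermat: 12^{12} ≡ 1 (mod 13). 55 = 4×12 + 7. So 12^{55} ≡ 12^{7} ≡ 12 (mod 13)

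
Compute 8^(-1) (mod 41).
Since 41 is prime, by Fermat 8^(-1) ≡ 8^{39} ≡ 36 (mod 41). Verify: 8 × 36 = 288 ≡ 1 (mod 41)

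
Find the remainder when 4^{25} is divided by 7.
By Fermat: 4^{6} ≡ 1 mod 7. 25 = 4×6 + 1. So 4^{25} ≡ 4^{1} ≡ 4 mod 7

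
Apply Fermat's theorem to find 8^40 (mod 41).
By Fermat's Little Theorem, 8^{40} ≡ 1 (mod 41) since 41 is prime and gcd(8, 41) = 1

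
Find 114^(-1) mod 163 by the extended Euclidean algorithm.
Extended GCD: 114(-10) + 163(7) = 1. So 114^(-1) ≡ -10 ≡ 153 mod 163. Verify: 114 × 153 = 17442 ≡ 1 mod 163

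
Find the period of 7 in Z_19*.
Powers of 7 mod 19: 7^1≡7, 7^2≡11, 7^3≡1. ord_19(7) = 3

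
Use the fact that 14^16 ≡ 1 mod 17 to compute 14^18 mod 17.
By Fermat: 14^{16} ≡ 1 mod 17. So 14^{18} = 14^{16} · 14^{2} ≡ 14^{2} ≡ 9 mod 17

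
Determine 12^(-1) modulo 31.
Since 31 is prime, by Fermat 12^(-1) ≡ 12^{29} ≡ 13 mod 31. Verify: 12 × 13 = 156 ≡ 1 mod 31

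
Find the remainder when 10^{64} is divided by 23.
By Fermat: 10^{22} ≡ 1 mod 23. 64 = 2×22 + 20. So 10^{64} ≡ 10^{20} ≡ 3 mod 23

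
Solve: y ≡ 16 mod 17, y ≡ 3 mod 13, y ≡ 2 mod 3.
M = 17 × 13 × 3 = 663. M₁ = 39, y₁ ≡ 7 mod 17. M₂ = 51, y₂ ≡ 12 mod 13. M₃ = 221, y₃ ≡ 2 mod 3. y = 16×39×7 + 3×51×12 + 2×221×2 ≡ 458 mod 663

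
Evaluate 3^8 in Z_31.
By repeated squaring (mod 31): 3^{1}≡3, 3^{2}≡9, 3^{4}≡19, 3^{8}≡20. So 3^{8} ≡ 20 (mod 31)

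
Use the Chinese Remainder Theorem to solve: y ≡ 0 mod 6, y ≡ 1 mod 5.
M = 6 × 5 = 30. M₁ = 5, y₁ ≡ 5 mod 6. M₂ = 6, y₂ ≡ 1 mod 5. y = 0×5×5 + 1×6×1 ≡ 6 mod 30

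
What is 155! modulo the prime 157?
(156)! = (155)! × (156) ≡ -1 (mod 157). So (155)! ≡ -1 × (156)^(-1) ≡ (-1)×(-1) = 1 (mod 157)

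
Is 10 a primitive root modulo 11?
10^{2} ≡ 1 mod 11 and 2 < 10, so ord_11(10) = 2 ≠ 10 and 10 is not a primitive root.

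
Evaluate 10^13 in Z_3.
Using Fermat: 10^{2} ≡ 1 mod 3. 13 ≡ 1 mod 2. So 10^{13} ≡ 10^{1} ≡ 1 mod 3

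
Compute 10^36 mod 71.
By repeated squaring (mod 71): 10^{1}≡10, 10^{2}≡29, 10^{4}≡60, 10^{8}≡50, 10^{16}≡15, 10^{32}≡12. Then 10^{36} = 10^{32+4} ≡ 12 × 60 ≡ 10 (mod 71)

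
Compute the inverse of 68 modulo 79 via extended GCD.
Extended GCD: 68(-36) + 79(31) = 1. So 68^(-1) ≡ -36 ≡ 43 (mod 79). Verify: 68 × 43 = 2924 ≡ 1 (mod 79)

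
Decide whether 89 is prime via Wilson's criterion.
(88)! mod 89 = 88. Since 88 ≡ -1 mod 89, 89 is prime.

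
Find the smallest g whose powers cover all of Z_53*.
g = 2. For each prime q|52: 2^{26}≡52, 2^{4}≡16, none ≡ 1, so ord_53(2) = 52 and 2 is a primitive root.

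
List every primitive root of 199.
There are φ(198) = 60 primitive roots mod 199: {3, 6, 15, 22, 30, 34, 38, 39, 41, 44, 48, 54, 68, 69, 71, 73, 75, 77, 84, 87, 95, 97, 99, 105, 108, 110, 113, 118, 119, 120, 127, 129, 133, 134, 142, 143, 146, 148, 149, 150, 152, 153, 154, 163, 164, 166, 167, 168, 170, 173, 176, 179, 183, 185, 186, 189, 190, 192, 195, 197}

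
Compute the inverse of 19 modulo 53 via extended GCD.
Extended GCD: 19(14) + 53(-5) = 1. So 19^(-1) ≡ 14 mod 53. Verify: 19 × 14 = 266 ≡ 1 mod 53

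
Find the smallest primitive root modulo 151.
g = 6. For each prime q|150: 6^{75}≡150, 6^{50}≡32, 6^{30}≡59, none ≡ 1, so ord_151(6) = 150 and 6 is a primitive root.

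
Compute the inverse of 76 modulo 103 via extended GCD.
Extended GCD: 76(-42) + 103(31) = 1. So 76^(-1) ≡ -42 ≡ 61 mod 103. Verify: 76 × 61 = 4636 ≡ 1 mod 103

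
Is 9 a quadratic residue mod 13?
By Euler's criterion: 9^{6} ≡ 1 (mod 13). Since this equals 1, 9 is a QR.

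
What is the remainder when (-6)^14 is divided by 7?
Using Fermat: (-6)^{6} ≡ 1 (mod 7). 14 ≡ 2 (mod 6). So (-6)^{14} ≡ (-6)^{2} ≡ 1 (mod 7)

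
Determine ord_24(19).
Powers of 19 mod 24: 19^1≡19, 19^2≡1. Order = 2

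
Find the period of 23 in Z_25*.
Powers of 23 mod 25: 23^1≡23, 23^2≡4, 23^3≡17, 23^4≡16, 23^5≡18, 23^6≡14, 23^7≡22, 23^8≡6, 23^9≡13, 23^10≡24, 23^11≡2, 23^12≡21, 23^13≡8, 23^14≡9, 23^15≡7, 23^16≡11, 23^17≡3, 23^18≡19, 23^19≡12, 23^20≡1. Order = 20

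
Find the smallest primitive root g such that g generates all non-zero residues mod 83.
g = 2. For each prime q|82: 2^{41}≡82, 2^{2}≡4, none ≡ 1, so ord_83(2) = 82 and 2 is a primitive root.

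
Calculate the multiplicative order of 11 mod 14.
Powers of 11 mod 14: 11^1≡11, 11^2≡9, 11^3≡1. So the order of 11 is 3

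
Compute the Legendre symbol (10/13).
(10/13) = 10^{6} mod 13 = 1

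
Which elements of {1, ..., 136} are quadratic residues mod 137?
Squares in Z_137*: {1, 2, 4, 7, 8, 9, 11, 14, 15, 16, 17, 18, 19, 22, 25, 28, 30, 32, 34, 36, 37, 38, 39, 44, 49, 50, 56, 59, 60, 61, 63, 64, 65, 68, 69, 72, 73, 74, 76, 77, 78, 81, 87, 88, 93, 98, 99, 100, 101, 103, 105, 107, 109, 112, 115, 118, 119, 120, 121, 122, 123, 126, 128, 129, 130, 133, 135, 136}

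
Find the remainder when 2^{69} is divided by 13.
By Fermat: 2^{12} ≡ 1 mod 13. 69 = 5×12 + 9. So 2^{69} ≡ 2^{9} ≡ 5 mod 13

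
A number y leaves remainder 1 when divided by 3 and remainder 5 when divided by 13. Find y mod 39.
M = 3 × 13 = 39. M₁ = 13, y₁ ≡ 1 mod 3. M₂ = 3, y₂ ≡ 9 mod 13. y = 1×13×1 + 5×3×9 ≡ 31 mod 39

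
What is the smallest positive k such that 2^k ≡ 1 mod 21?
Powers of 2 mod 21: 2^1≡2, 2^2≡4, 2^3≡8, 2^4≡16, 2^5≡11, 2^6≡1. ord_21(2) = 6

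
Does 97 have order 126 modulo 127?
ord_127(97) divides 126. For each prime q|126: 97^{63}≡126, 97^{42}≡107, 97^{18}≡32, none ≡ 1. So 97 has order 126 and is a primitive root mod 127.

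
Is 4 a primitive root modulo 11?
4^{5} ≡ 1 mod 11 and 5 < 10, so ord_11(4) = 5 ≠ 10 and 4 is not a primitive root.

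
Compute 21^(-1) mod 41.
Since 41 is prime, by Fermat 21^(-1) ≡ 21^{39} ≡ 2 mod 41. Verify: 21 × 2 = 42 ≡ 1 mod 41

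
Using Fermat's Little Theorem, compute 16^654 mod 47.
By Fermat: 16^{46} ≡ 1 mod 47. 654 ≡ 10 mod 46. So 16^{654} ≡ 16^{10} ≡ 36 mod 47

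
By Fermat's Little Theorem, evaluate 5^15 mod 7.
By Fermat: 5^{6} ≡ 1 mod 7. 15 = 2×6 + 3. So 5^{15} ≡ 5^{3} ≡ 6 mod 7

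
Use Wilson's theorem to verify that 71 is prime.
(70)! mod 71 = 70. Since this equals -1 mod 71, Wilson confirms 71 is prime.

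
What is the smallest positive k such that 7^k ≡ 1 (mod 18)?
Powers of 7 mod 18: 7^1≡7, 7^2≡13, 7^3≡1. ord_18(7) = 3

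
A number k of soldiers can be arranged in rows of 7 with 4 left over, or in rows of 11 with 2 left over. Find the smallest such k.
M = 7 × 11 = 77. M₁ = 11, y₁ ≡ 2 mod 7. M₂ = 7, y₂ ≡ 8 mod 11. k = 4×11×2 + 2×7×8 ≡ 46 mod 77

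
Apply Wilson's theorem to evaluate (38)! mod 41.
(40)! = (38)! × (39) × (40) ≡ -1 mod 41. So (38)! ≡ -1 × [(40)(39)]^(-1) ≡ 20 mod 41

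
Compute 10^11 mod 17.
By repeated squaring mod 17: 10^{1}≡10, 10^{2}≡15, 10^{4}≡4, 10^{8}≡16. Then 10^{11} = 10^{8+2+1} ≡ 16 × 15 × 10 ≡ 3 mod 17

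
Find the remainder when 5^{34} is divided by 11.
By Fermat: 5^{10} ≡ 1 mod 11. 34 = 3×10 + 4. So 5^{34} ≡ 5^{4} ≡ 9 mod 11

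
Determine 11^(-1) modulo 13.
Since 13 is prime, by Fermat 11^(-1) ≡ 11^{11} ≡ 6 (mod 13). Verify: 11 × 6 = 66 ≡ 1 (mod 13)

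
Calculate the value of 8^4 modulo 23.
8^{4} = 4096 ≡ 2 (mod 23)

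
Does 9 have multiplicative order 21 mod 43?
Powers of 9 mod 43: 9^1≡9, 9^2≡38, 9^3≡41, 9^4≡25, 9^5≡10, 9^6≡4, 9^7≡36, 9^8≡23, 9^9≡35, 9^10≡14, 9^11≡40, 9^12≡16, 9^13≡15, 9^14≡6, 9^15≡11, 9^16≡13, 9^17≡31, 9^18≡21, 9^19≡17, 9^20≡24, 9^21≡1. First k with 9^k≡1 is k=21. Yes, ord_43(9) = 21.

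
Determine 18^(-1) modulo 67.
Since 67 is prime, by Fermat 18^(-1) ≡ 18^{65} ≡ 41 (mod 67). Verify: 18 × 41 = 738 ≡ 1 (mod 67)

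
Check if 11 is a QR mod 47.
By Euler's criterion: 11^{23} ≡ 46 mod 47. Since this equals -1 (≡ 46), 11 is not a QR.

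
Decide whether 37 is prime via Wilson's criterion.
(36)! mod 37 = 36. Since 36 ≡ -1 mod 37, 37 is prime.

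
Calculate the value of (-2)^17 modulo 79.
By repeated squaring (mod 79): (-2)^{1}≡77, (-2)^{2}≡4, (-2)^{4}≡16, (-2)^{8}≡19, (-2)^{16}≡45. Then (-2)^{17} = (-2)^{16+1} ≡ 45 × 77 ≡ 68 (mod 79)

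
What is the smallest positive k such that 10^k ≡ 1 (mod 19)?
Powers of 10 mod 19: 10^1≡10, 10^2≡5, 10^3≡12, 10^4≡6, 10^5≡3, 10^6≡11, 10^7≡15, 10^8≡17, 10^9≡18, 10^10≡9, 10^11≡14, 10^12≡7, 10^13≡13, 10^14≡16, 10^15≡8, 10^16≡4, 10^17≡2, 10^18≡1. Order = 18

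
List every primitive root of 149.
There are φ(148) = 72 primitive roots mod 149: {2, 3, 8, 10, 11, 12, 13, 14, 15, 18, 21, 23, 27, 32, 34, 38, 40, 41, 43, 48, 50, 51, 52, 55, 56, 57, 58, 59, 60, 62, 65, 66, 70, 71, 72, 74, 75, 77, 78, 79, 83, 84, 87, 89, 90, 91, 92, 93, 94, 97, 98, 99, 101, 106, 108, 109, 111, 115, 117, 122, 126, 128, 131, 134, 135, 136, 137, 138, 139, 141, 146, 147}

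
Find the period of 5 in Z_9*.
Powers of 5 mod 9: 5^1≡5, 5^2≡7, 5^3≡8, 5^4≡4, 5^5≡2, 5^6≡1. Order = 6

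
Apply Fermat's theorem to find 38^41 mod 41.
By Fermat: 38^{40} ≡ 1 mod 41. So 38^{41} = 38^{40} · 38^{1} ≡ 38^{1} ≡ 38 mod 41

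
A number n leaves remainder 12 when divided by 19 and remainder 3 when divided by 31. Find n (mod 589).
M = 19 × 31 = 589. M₁ = 31, y₁ ≡ 8 (mod 19). M₂ = 19, y₂ ≡ 18 (mod 31). n = 12×31×8 + 3×19×18 ≡ 468 (mod 589)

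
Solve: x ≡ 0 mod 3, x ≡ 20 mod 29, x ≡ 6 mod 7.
M = 3 × 29 × 7 = 609. M₁ = 203, y₁ ≡ 2 mod 3. M₂ = 21, y₂ ≡ 18 mod 29. M₃ = 87, y₃ ≡ 5 mod 7. x = 0×203×2 + 20×21×18 + 6×87×5 ≡ 426 mod 609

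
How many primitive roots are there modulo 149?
There are φ(149-1) = φ(148) = 72 primitive roots modulo 149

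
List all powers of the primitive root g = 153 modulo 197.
153^1, 153^2, ..., 153^{196} mod 197: [153, 163, 117, 171, 159, 96, 110, 85, 3, 65, 95, 154, 119, 83, 91, 133, 58, 9, 195, 88, 68, 160, 52, 76, 5, 174, 27, 191, 67, 7, 86, 156, 31, 15, 128, 81, 179, 4, 21, 61, 74, 93, 45, 187, 46, 143, 12, 63, 183, 25, 82, 135, 167, 138, 35, 36, 189, 155, 75, 49, 11, 107, 20, 105, 108, 173, 71, 28, 147, 33, 124, 60, 118, 127, 125, 16, 84, 47, 99, 175, 180, 157, 184, 178, 48, 55, 141, 100, 131, 146, 77, 158, 140, 144, 165, 29, 103, 196, 44, 34, 80, 26, 38, 101, 87, 112, 194, 132, 102, 43, 78, 114, 106, 64, 139, 188, 2, 109, 129, 37, 145, 121, 192, 23, 170, 6, 130, 190, 111, 41, 166, 182, 69, 116, 18, 193, 176, 136, 123, 104, 152, 10, 151, 54, 185, 134, 14, 172, 115, 62, 30, 59, 162, 161, 8, 42, 122, 148, 186, 90, 177, 92, 89, 24, 126, 169, 50, 164, 73, 137, 79, 70, 72, 181, 113, 150, 98, 22, 17, 40, 13, 19, 149, 142, 56, 97, 66, 51, 120, 39, 57, 53, 32, 168, 94, 1]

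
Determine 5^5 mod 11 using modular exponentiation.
By repeated squaring (mod 11): 5^{1}≡5, 5^{2}≡3, 5^{4}≡9. Then 5^{5} = 5^{4+1} ≡ 9 × 5 ≡ 1 (mod 11)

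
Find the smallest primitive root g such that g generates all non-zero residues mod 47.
g = 5. For each prime q|46: 5^{23}≡46, 5^{2}≡25, none ≡ 1, so ord_47(5) = 46 and 5 is a primitive root.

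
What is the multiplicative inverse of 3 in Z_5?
Since 5 is prime, by Fermat 3^(-1) ≡ 3^{3} ≡ 2 (mod 5). Verify: 3 × 2 = 6 ≡ 1 (mod 5)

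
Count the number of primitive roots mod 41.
A prime p has φ(p-1) primitive roots; here φ(40) = 16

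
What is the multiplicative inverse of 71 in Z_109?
Since 109 is prime, by Fermat 71^(-1) ≡ 71^{107} ≡ 43 (mod 109). Verify: 71 × 43 = 3053 ≡ 1 (mod 109)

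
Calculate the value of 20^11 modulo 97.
By repeated squaring mod 97: 20^{1}≡20, 20^{2}≡12, 20^{4}≡47, 20^{8}≡75. Then 20^{11} = 20^{8+2+1} ≡ 75 × 12 × 20 ≡ 55 mod 97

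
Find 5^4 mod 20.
5^{4} = 625 ≡ 5 mod 20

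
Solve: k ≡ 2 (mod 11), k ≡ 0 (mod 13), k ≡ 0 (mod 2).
M = 11 × 13 × 2 = 286. M₁ = 26, y₁ ≡ 3 (mod 11). M₂ = 22, y₂ ≡ 3 (mod 13). M₃ = 143, y₃ ≡ 1 (mod 2). k = 2×26×3 + 0×22×3 + 0×143×1 ≡ 156 (mod 286)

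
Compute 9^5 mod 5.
Using Fermat: 9^{4} ≡ 1 mod 5. 5 ≡ 1 mod 4. So 9^{5} ≡ 9^{1} ≡ 4 mod 5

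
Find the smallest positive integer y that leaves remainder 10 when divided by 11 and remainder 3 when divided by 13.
M = 11 × 13 = 143. M₁ = 13, y₁ ≡ 6 mod 11. M₂ = 11, y₂ ≡ 6 mod 13. y = 10×13×6 + 3×11×6 ≡ 120 mod 143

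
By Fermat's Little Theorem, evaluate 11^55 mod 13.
By Fermat: 11^{12} ≡ 1 mod 13. 55 = 4×12 + 7. So 11^{55} ≡ 11^{7} ≡ 2 mod 13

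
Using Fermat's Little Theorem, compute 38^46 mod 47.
By Fermat's Little Theorem, 38^{46} ≡ 1 (mod 47) since 47 is prime and gcd(38, 47) = 1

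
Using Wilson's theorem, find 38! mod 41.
(40)! = (38)! × (39) × (40) ≡ -1 (mod 41). So (38)! ≡ -1 × [(40)(39)]^(-1) ≡ 20 (mod 41)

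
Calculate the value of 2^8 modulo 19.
By repeated squaring mod 19: 2^{1}≡2, 2^{2}≡4, 2^{4}≡16, 2^{8}≡9. So 2^{8} ≡ 9 mod 19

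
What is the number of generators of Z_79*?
Number of primitive roots mod 79 = φ(p-1) = φ(78) = 24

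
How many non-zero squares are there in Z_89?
For prime 89, there are (p-1)/2 = (89-1)/2 = 44 quadratic residues (excluding 0).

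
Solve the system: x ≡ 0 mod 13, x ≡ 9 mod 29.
M = 13 × 29 = 377. M₁ = 29, y₁ ≡ 9 mod 13. M₂ = 13, y₂ ≡ 9 mod 29. x = 0×29×9 + 9×13×9 ≡ 299 mod 377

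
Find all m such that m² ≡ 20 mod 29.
The square roots of 20 mod 29 are 7 and 22. Verify: 7² = 49 ≡ 20 mod 29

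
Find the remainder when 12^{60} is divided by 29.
By Fermat: 12^{28} ≡ 1 (mod 29). 60 = 2×28 + 4. So 12^{60} ≡ 12^{4} ≡ 1 (mod 29)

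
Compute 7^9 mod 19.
By repeated squaring mod 19: 7^{1}≡7, 7^{2}≡11, 7^{4}≡7, 7^{8}≡11. Then 7^{9} = 7^{8+1} ≡ 11 × 7 ≡ 1 mod 19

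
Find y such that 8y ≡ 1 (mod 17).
Since 17 is prime, by Fermat 8^(-1) ≡ 8^{15} ≡ 15 (mod 17). Verify: 8 × 15 = 120 ≡ 1 (mod 17)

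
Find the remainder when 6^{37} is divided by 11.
By Fermat: 6^{10} ≡ 1 (mod 11). 37 = 3×10 + 7. So 6^{37} ≡ 6^{7} ≡ 8 (mod 11)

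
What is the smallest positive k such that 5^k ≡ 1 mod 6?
Powers of 5 mod 6: 5^1≡5, 5^2≡1. Order = 2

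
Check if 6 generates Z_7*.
6^{2} ≡ 1 (mod 7) and 2 < 6, so ord_7(6) = 2 ≠ 6 and 6 is not a primitive root.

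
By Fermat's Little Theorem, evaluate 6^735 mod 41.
By Fermat: 6^{40} ≡ 1 mod 41. 735 ≡ 15 mod 40. So 6^{735} ≡ 6^{15} ≡ 3 mod 41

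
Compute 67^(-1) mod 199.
Since 199 is prime, by Fermat 67^(-1) ≡ 67^{197} ≡ 101 mod 199. Verify: 67 × 101 = 6767 ≡ 1 mod 199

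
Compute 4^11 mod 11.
Using Fermat: 4^{10} ≡ 1 (mod 11). 11 ≡ 1 (mod 10). So 4^{11} ≡ 4^{1} ≡ 4 (mod 11)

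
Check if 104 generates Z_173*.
ord_173(104) divides 172. For each prime q|172: 104^{86}≡172, 104^{4}≡142, none ≡ 1. So 104 has order 172 and is a primitive root mod 173.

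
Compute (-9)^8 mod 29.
By repeated squaring (mod 29): (-9)^{1}≡20, (-9)^{2}≡23, (-9)^{4}≡7, (-9)^{8}≡20. So (-9)^{8} ≡ 20 (mod 29)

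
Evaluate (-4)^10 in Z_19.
By repeated squaring (mod 19): (-4)^{1}≡15, (-4)^{2}≡16, (-4)^{4}≡9, (-4)^{8}≡5. Then (-4)^{10} = (-4)^{8+2} ≡ 5 × 16 ≡ 4 (mod 19)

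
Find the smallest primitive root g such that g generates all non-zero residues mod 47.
g = 5. Powers: [5, 25, 31, 14, 23, 21, ...] generates all 46 non-zero residues.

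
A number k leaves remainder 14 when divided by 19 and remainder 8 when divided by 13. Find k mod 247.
M = 19 × 13 = 247. M₁ = 13, y₁ ≡ 3 mod 19. M₂ = 19, y₂ ≡ 11 mod 13. k = 14×13×3 + 8×19×11 ≡ 242 mod 247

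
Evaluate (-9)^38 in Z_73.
By repeated squaring (mod 73): (-9)^{1}≡64, (-9)^{2}≡8, (-9)^{4}≡64, (-9)^{8}≡8, (-9)^{16}≡64, (-9)^{32}≡8. Then (-9)^{38} = (-9)^{32+4+2} ≡ 8 × 64 × 8 ≡ 8 (mod 73)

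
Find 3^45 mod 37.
Using Fermat: 3^{36} ≡ 1 mod 37. 45 ≡ 9 mod 36. So 3^{45} ≡ 3^{9} ≡ 36 mod 37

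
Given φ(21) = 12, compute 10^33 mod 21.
By Euler: 10^{12} ≡ 1 mod 21 since gcd(10, 21) = 1. 33 = 2×12 + 9. So 10^{33} ≡ 10^{9} ≡ 13 mod 21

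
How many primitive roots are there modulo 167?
Number of primitive roots mod 167 = φ(p-1) = φ(166) = 82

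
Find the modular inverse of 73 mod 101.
Since 101 is prime, by Fermat 73^(-1) ≡ 73^{99} ≡ 18 (mod 101). Verify: 73 × 18 = 1314 ≡ 1 (mod 101)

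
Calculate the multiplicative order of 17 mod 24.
Powers of 17 mod 24: 17^1≡17, 17^2≡1. So the order of 17 is 2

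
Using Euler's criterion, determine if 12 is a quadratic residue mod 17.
By Euler's criterion: 12^{8} ≡ 16 (mod 17). Since this equals -1 (≡ 16), 12 is not a QR.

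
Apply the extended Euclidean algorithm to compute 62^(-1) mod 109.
Extended GCD: 62(51) + 109(-29) = 1. So 62^(-1) ≡ 51 (mod 109). Verify: 62 × 51 = 3162 ≡ 1 (mod 109)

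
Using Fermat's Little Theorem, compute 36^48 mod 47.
By Fermat: 36^{46} ≡ 1 mod 47. So 36^{48} = 36^{46} · 36^{2} ≡ 36^{2} ≡ 27 mod 47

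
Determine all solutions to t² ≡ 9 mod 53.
The square roots of 9 mod 53 are 50 and 3. Verify: 50² = 2500 ≡ 9 mod 53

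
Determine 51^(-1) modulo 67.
Since 67 is prime, by Fermat 51^(-1) ≡ 51^{65} ≡ 46 (mod 67). Verify: 51 × 46 = 2346 ≡ 1 (mod 67)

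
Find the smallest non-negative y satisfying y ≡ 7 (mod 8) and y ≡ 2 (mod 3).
M = 8 × 3 = 24. M₁ = 3, y₁ ≡ 3 (mod 8). M₂ = 8, y₂ ≡ 2 (mod 3). y = 7×3×3 + 2×8×2 ≡ 23 (mod 24)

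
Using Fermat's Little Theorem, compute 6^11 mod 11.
By Fermat: 6^{10} ≡ 1 mod 11. So 6^{11} = 6^{10} · 6^{1} ≡ 6^{1} ≡ 6 mod 11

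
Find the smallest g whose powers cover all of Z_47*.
g = 5. Powers: [5, 25, 31, 14, 23, 21, 11, 8, 40, ...] generates all 46 non-zero residues.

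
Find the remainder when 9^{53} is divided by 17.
By Fermat: 9^{16} ≡ 1 (mod 17). 53 = 3×16 + 5. So 9^{53} ≡ 9^{5} ≡ 8 (mod 17)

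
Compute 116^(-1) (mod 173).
Since 173 is prime, by Fermat 116^(-1) ≡ 116^{171} ≡ 88 (mod 173). Verify: 116 × 88 = 10208 ≡ 1 (mod 173)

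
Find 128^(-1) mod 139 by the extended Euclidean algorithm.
Extended GCD: 128(-38) + 139(35) = 1. So 128^(-1) ≡ -38 ≡ 101 mod 139. Verify: 128 × 101 = 12928 ≡ 1 mod 139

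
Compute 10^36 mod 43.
By repeated squaring mod 43: 10^{1}≡10, 10^{2}≡14, 10^{4}≡24, 10^{8}≡17, 10^{16}≡31, 10^{32}≡15. Then 10^{36} = 10^{32+4} ≡ 15 × 24 ≡ 16 mod 43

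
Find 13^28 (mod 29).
Using Fermat: 13^{28} ≡ 1 (mod 29). 28 ≡ 0 (mod 28). So 13^{28} ≡ 13^{0} ≡ 1 (mod 29)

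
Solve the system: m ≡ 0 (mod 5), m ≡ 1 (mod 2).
M = 5 × 2 = 10. M₁ = 2, y₁ ≡ 3 (mod 5). M₂ = 5, y₂ ≡ 1 (mod 2). m = 0×2×3 + 1×5×1 ≡ 5 (mod 10)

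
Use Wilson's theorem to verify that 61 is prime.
(60)! mod 61 = 60. Since this equals -1 (mod 61), Wilson confirms 61 is prime.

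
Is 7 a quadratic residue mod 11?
By Euler's criterion: 7^{5} ≡ 10 (mod 11). Since this equals -1 (≡ 10), 7 is not a QR.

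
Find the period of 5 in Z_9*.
Powers of 5 mod 9: 5^1≡5, 5^2≡7, 5^3≡8, 5^4≡4, 5^5≡2, 5^6≡1. So the order of 5 is 6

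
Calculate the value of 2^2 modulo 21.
2^{2} = 4 ≡ 4 (mod 21)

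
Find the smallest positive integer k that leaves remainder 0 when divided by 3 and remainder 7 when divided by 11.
M = 3 × 11 = 33. M₁ = 11, y₁ ≡ 2 mod 3. M₂ = 3, y₂ ≡ 4 mod 11. k = 0×11×2 + 7×3×4 ≡ 18 mod 33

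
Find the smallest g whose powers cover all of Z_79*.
g = 3. Powers: [3, 9, 27, 2, 6, 18, 54, 4, ...] generates all 78 non-zero residues.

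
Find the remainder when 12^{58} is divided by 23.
By Fermat: 12^{22} ≡ 1 mod 23. 58 = 2×22 + 14. So 12^{58} ≡ 12^{14} ≡ 3 mod 23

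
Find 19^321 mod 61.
Using Fermat: 19^{60} ≡ 1 mod 61. 321 ≡ 21 mod 60. So 19^{321} ≡ 19^{21} ≡ 3 mod 61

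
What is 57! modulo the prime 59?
(58)! = (57)! × (58) ≡ -1 mod 59. So (57)! ≡ -1 × (58)^(-1) ≡ (-1)×(-1) = 1 mod 59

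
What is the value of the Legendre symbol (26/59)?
(26/59) = 26^{29} mod 59 = 1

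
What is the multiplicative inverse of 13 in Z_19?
Since 19 is prime, by Fermat 13^(-1) ≡ 13^{17} ≡ 3 mod 19. Verify: 13 × 3 = 39 ≡ 1 mod 19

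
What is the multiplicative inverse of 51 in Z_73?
Since 73 is prime, by Fermat 51^(-1) ≡ 51^{71} ≡ 63 (mod 73). Verify: 51 × 63 = 3213 ≡ 1 (mod 73)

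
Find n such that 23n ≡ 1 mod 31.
Since 31 is prime, by Fermat 23^(-1) ≡ 23^{29} ≡ 27 mod 31. Verify: 23 × 27 = 621 ≡ 1 mod 31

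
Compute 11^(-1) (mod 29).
Since 29 is prime, by Fermat 11^(-1) ≡ 11^{27} ≡ 8 (mod 29). Verify: 11 × 8 = 88 ≡ 1 (mod 29)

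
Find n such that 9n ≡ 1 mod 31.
Since 31 is prime, by Fermat 9^(-1) ≡ 9^{29} ≡ 7 mod 31. Verify: 9 × 7 = 63 ≡ 1 mod 31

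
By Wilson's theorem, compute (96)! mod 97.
By Wilson's theorem, (96)! ≡ -1 ≡ 96 mod 97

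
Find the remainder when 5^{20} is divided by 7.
By Fermat: 5^{6} ≡ 1 mod 7. 20 = 3×6 + 2. So 5^{20} ≡ 5^{2} ≡ 4 mod 7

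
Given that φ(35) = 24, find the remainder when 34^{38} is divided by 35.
By Euler: 34^{24} ≡ 1 mod 35 since gcd(34, 35) = 1. 38 = 1×24 + 14. So 34^{38} ≡ 34^{14} ≡ 1 mod 35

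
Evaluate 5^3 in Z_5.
5^{3} = 125 ≡ 0 mod 5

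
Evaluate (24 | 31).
(24/31) = 24^{15} mod 31 = -1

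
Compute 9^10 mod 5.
Using Fermat: 9^{4} ≡ 1 (mod 5). 10 ≡ 2 (mod 4). So 9^{10} ≡ 9^{2} ≡ 1 (mod 5)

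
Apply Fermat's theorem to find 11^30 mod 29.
By Fermat: 11^{28} ≡ 1 mod 29. So 11^{30} = 11^{28} · 11^{2} ≡ 11^{2} ≡ 5 mod 29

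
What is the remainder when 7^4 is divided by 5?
7^{4} = 2401 ≡ 1 (mod 5)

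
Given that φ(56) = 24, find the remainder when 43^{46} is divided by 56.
By Euler: 43^{24} ≡ 1 (mod 56) since gcd(43, 56) = 1. 46 = 1×24 + 22. So 43^{46} ≡ 43^{22} ≡ 1 (mod 56)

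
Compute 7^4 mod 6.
7^{4} = 2401 ≡ 1 mod 6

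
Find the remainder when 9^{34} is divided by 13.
By Fermat: 9^{12} ≡ 1 (mod 13). 34 = 2×12 + 10. So 9^{34} ≡ 9^{10} ≡ 9 (mod 13)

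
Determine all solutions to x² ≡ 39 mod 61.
The square roots of 39 mod 61 are 10 and 51. Verify: 10² = 100 ≡ 39 mod 61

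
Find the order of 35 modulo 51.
Powers of 35 mod 51: 35^1≡35, 35^2≡1. ord_51(35) = 2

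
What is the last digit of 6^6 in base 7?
Using Fermat: 6^{6} ≡ 1 mod 7. 6 ≡ 0 mod 6. So 6^{6} ≡ 6^{0} ≡ 1 mod 7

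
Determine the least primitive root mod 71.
g = 7. Powers: [7, 49, 59, 58, 51, 2, 14, 27, 47, 45, ...] generates all 70 non-zero residues.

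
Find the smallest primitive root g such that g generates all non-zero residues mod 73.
g = 5. Powers: [5, 25, 52, 41, 59, 3, 15, 2, 10, 50, ...] generates all 72 non-zero residues.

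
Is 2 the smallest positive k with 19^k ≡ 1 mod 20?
Powers of 19 mod 20: 19^1≡19, 19^2≡1. First k with 19^k≡1 is k=2. Yes, ord_20(19) = 2.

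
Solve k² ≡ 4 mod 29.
The square roots of 4 mod 29 are 27 and 2. Verify: 27² = 729 ≡ 4 mod 29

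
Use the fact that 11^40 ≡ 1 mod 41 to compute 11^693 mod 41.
By Fermat: 11^{40} ≡ 1 mod 41. 693 ≡ 13 mod 40. So 11^{693} ≡ 11^{13} ≡ 7 mod 41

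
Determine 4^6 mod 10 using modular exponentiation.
By repeated squaring (mod 10): 4^{1}≡4, 4^{2}≡6, 4^{4}≡6. Then 4^{6} = 4^{4+2} ≡ 6 × 6 ≡ 6 (mod 10)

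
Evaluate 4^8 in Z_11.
By repeated squaring mod 11: 4^{1}≡4, 4^{2}≡5, 4^{4}≡3, 4^{8}≡9. So 4^{8} ≡ 9 mod 11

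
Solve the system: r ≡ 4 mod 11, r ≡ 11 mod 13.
M = 11 × 13 = 143. M₁ = 13, y₁ ≡ 6 mod 11. M₂ = 11, y₂ ≡ 6 mod 13. r = 4×13×6 + 11×11×6 ≡ 37 mod 143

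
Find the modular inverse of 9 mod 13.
Since 13 is prime, by Fermat 9^(-1) ≡ 9^{11} ≡ 3 mod 13. Verify: 9 × 3 = 27 ≡ 1 mod 13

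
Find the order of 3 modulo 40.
Powers of 3 mod 40: 3^1≡3, 3^2≡9, 3^3≡27, 3^4≡1. So the order of 3 is 4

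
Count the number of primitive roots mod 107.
There are φ(107-1) = φ(106) = 52 primitive roots modulo 107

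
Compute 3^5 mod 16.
By repeated squaring (mod 16): 3^{1}≡3, 3^{2}≡9, 3^{4}≡1. Then 3^{5} = 3^{4+1} ≡ 1 × 3 ≡ 3 (mod 16)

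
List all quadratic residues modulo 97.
QRs mod 97: {1, 2, 3, 4, 6, 8, 9, 11, 12, 16, 18, 22, 24, 25, 27, 31, 32, 33, 35, 36, 43, 44, 47, 48, 49, 50, 53, 54, 61, 62, 64, 65, 66, 70, 72, 73, 75, 79, 81, 85, 86, 88, 89, 91, 93, 94, 95, 96}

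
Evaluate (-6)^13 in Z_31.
By repeated squaring mod 31: (-6)^{1}≡25, (-6)^{2}≡5, (-6)^{4}≡25, (-6)^{8}≡5. Then (-6)^{13} = (-6)^{8+4+1} ≡ 5 × 25 × 25 ≡ 25 mod 31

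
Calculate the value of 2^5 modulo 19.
By repeated squaring (mod 19): 2^{1}≡2, 2^{2}≡4, 2^{4}≡16. Then 2^{5} = 2^{4+1} ≡ 16 × 2 ≡ 13 (mod 19)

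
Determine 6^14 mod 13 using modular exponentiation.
Using Fermat: 6^{12} ≡ 1 mod 13. 14 ≡ 2 mod 12. So 6^{14} ≡ 6^{2} ≡ 10 mod 13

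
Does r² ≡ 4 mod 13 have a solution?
By Euler's criterion: 4^{6} ≡ 1 mod 13. Since this equals 1, 4 is a QR.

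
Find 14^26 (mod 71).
By repeated squaring (mod 71): 14^{1}≡14, 14^{2}≡54, 14^{4}≡5, 14^{8}≡25, 14^{16}≡57. Then 14^{26} = 14^{16+8+2} ≡ 57 × 25 × 54 ≡ 57 (mod 71)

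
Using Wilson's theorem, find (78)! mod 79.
By Wilson's theorem, (78)! ≡ -1 ≡ 78 (mod 79)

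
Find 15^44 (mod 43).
Using Fermat: 15^{42} ≡ 1 (mod 43). 44 ≡ 2 (mod 42). So 15^{44} ≡ 15^{2} ≡ 10 (mod 43)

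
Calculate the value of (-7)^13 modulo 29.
By repeated squaring mod 29: (-7)^{1}≡22, (-7)^{2}≡20, (-7)^{4}≡23, (-7)^{8}≡7. Then (-7)^{13} = (-7)^{8+4+1} ≡ 7 × 23 × 22 ≡ 4 mod 29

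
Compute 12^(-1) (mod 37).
Since 37 is prime, by Fermat 12^(-1) ≡ 12^{35} ≡ 34 (mod 37). Verify: 12 × 34 = 408 ≡ 1 (mod 37)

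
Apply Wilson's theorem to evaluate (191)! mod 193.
(192)! = (191)! × (192) ≡ -1 (mod 193). So (191)! ≡ -1 × (192)^(-1) ≡ (-1)×(-1) = 1 (mod 193)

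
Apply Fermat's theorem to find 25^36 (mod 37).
By Fermat's Little Theorem, 25^{36} ≡ 1 (mod 37) since 37 is prime and gcd(25, 37) = 1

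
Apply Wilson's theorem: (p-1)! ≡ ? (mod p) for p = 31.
By Wilson's theorem, (30)! ≡ -1 ≡ 30 (mod 31)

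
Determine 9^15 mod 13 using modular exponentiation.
Using Fermat: 9^{12} ≡ 1 mod 13. 15 ≡ 3 mod 12. So 9^{15} ≡ 9^{3} ≡ 1 mod 13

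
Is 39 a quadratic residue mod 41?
By Euler's criterion: 39^{20} ≡ 1 mod 41. Since this equals 1, 39 is a QR.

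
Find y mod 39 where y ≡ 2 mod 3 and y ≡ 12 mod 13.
M = 3 × 13 = 39. M₁ = 13, y₁ ≡ 1 mod 3. M₂ = 3, y₂ ≡ 9 mod 13. y = 2×13×1 + 12×3×9 ≡ 38 mod 39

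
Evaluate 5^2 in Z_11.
5^{2} = 25 ≡ 3 mod 11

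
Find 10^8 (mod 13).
By repeated squaring (mod 13): 10^{1}≡10, 10^{2}≡9, 10^{4}≡3, 10^{8}≡9. So 10^{8} ≡ 9 (mod 13)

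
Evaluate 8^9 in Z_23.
By repeated squaring mod 23: 8^{1}≡8, 8^{2}≡18, 8^{4}≡2, 8^{8}≡4. Then 8^{9} = 8^{8+1} ≡ 4 × 8 ≡ 9 mod 23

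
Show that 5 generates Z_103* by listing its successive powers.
5^1, 5^2, ..., 5^{102} mod 103: [5, 25, 22, 7, 35, 72, 51, 49, 39, 92, 48, 34, 67, 26, 27, 32, 57, 79, 86, 18, 90, 38, 87, 23, 12, 60, 94, 58, 84, 8, 40, 97, 73, 56, 74, 61, 99, 83, 3, 15, 75, 66, 21, 2, 10, 50, 44, 14, 70, 41, 102, 98, 78, 81, 96, 68, 31, 52, 54, 64, 11, 55, 69, 36, 77, 76, 71, 46, 24, 17, 85, 13, 65, 16, 80, 91, 43, 9, 45, 19, 95, 63, 6, 30, 47, 29, 42, 4, 20, 100, 88, 28, 37, 82, 101, 93, 53, 59, 89, 33, 62, 1]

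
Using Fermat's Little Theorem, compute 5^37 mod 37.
By Fermat: 5^{36} ≡ 1 (mod 37). So 5^{37} = 5^{36} · 5^{1} ≡ 5^{1} ≡ 5 (mod 37)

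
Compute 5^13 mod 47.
By repeated squaring (mod 47): 5^{1}≡5, 5^{2}≡25, 5^{4}≡14, 5^{8}≡8. Then 5^{13} = 5^{8+4+1} ≡ 8 × 14 × 5 ≡ 43 (mod 47)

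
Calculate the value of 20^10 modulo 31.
By repeated squaring (mod 31): 20^{1}≡20, 20^{2}≡28, 20^{4}≡9, 20^{8}≡19. Then 20^{10} = 20^{8+2} ≡ 19 × 28 ≡ 5 (mod 31)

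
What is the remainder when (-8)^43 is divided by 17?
Using Fermat: (-8)^{16} ≡ 1 (mod 17). 43 ≡ 11 (mod 16). So (-8)^{43} ≡ (-8)^{11} ≡ 15 (mod 17)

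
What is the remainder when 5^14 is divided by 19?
By repeated squaring mod 19: 5^{1}≡5, 5^{2}≡6, 5^{4}≡17, 5^{8}≡4. Then 5^{14} = 5^{8+4+2} ≡ 4 × 17 × 6 ≡ 9 mod 19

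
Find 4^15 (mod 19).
By repeated squaring (mod 19): 4^{1}≡4, 4^{2}≡16, 4^{4}≡9, 4^{8}≡5. Then 4^{15} = 4^{8+4+2+1} ≡ 5 × 9 × 16 × 4 ≡ 11 (mod 19)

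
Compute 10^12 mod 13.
Using Fermat: 10^{12} ≡ 1 (mod 13). 12 ≡ 0 (mod 12). So 10^{12} ≡ 10^{0} ≡ 1 (mod 13)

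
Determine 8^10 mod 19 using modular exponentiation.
By repeated squaring mod 19: 8^{1}≡8, 8^{2}≡7, 8^{4}≡11, 8^{8}≡7. Then 8^{10} = 8^{8+2} ≡ 7 × 7 ≡ 11 mod 19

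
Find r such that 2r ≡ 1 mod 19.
Since 19 is prime, by Fermat 2^(-1) ≡ 2^{17} ≡ 10 mod 19. Verify: 2 × 10 = 20 ≡ 1 mod 19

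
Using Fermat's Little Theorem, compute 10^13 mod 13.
By Fermat: 10^{12} ≡ 1 mod 13. So 10^{13} = 10^{12} · 10^{1} ≡ 10^{1} ≡ 10 mod 13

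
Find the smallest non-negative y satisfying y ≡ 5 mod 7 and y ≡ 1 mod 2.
M = 7 × 2 = 14. M₁ = 2, y₁ ≡ 4 mod 7. M₂ = 7, y₂ ≡ 1 mod 2. y = 5×2×4 + 1×7×1 ≡ 5 mod 14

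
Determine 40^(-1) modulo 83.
Since 83 is prime, by Fermat 40^(-1) ≡ 40^{81} ≡ 27 (mod 83). Verify: 40 × 27 = 1080 ≡ 1 (mod 83)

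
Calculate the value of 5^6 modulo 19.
By repeated squaring (mod 19): 5^{1}≡5, 5^{2}≡6, 5^{4}≡17. Then 5^{6} = 5^{4+2} ≡ 17 × 6 ≡ 7 (mod 19)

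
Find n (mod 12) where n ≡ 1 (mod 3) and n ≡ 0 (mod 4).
M = 3 × 4 = 12. M₁ = 4, y₁ ≡ 1 (mod 3). M₂ = 3, y₂ ≡ 3 (mod 4). n = 1×4×1 + 0×3×3 ≡ 4 (mod 12)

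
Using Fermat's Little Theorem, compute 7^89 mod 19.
By Fermat: 7^{18} ≡ 1 (mod 19). 89 = 4×18 + 17. So 7^{89} ≡ 7^{17} ≡ 11 (mod 19)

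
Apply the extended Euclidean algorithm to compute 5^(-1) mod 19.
Extended GCD: 5(4) + 19(-1) = 1. So 5^(-1) ≡ 4 (mod 19). Verify: 5 × 4 = 20 ≡ 1 (mod 19)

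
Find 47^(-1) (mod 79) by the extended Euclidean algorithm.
Extended GCD: 47(37) + 79(-22) = 1. So 47^(-1) ≡ 37 (mod 79). Verify: 47 × 37 = 1739 ≡ 1 (mod 79)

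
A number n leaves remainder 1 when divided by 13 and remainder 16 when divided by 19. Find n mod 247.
M = 13 × 19 = 247. M₁ = 19, y₁ ≡ 11 mod 13. M₂ = 13, y₂ ≡ 3 mod 19. n = 1×19×11 + 16×13×3 ≡ 92 mod 247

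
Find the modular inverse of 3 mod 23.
Since 23 is prime, by Fermat 3^(-1) ≡ 3^{21} ≡ 8 mod 23. Verify: 3 × 8 = 24 ≡ 1 mod 23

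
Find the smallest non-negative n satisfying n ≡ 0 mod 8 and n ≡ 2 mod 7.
M = 8 × 7 = 56. M₁ = 7, y₁ ≡ 7 mod 8. M₂ = 8, y₂ ≡ 1 mod 7. n = 0×7×7 + 2×8×1 ≡ 16 mod 56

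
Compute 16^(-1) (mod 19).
Since 19 is prime, by Fermat 16^(-1) ≡ 16^{17} ≡ 6 (mod 19). Verify: 16 × 6 = 96 ≡ 1 (mod 19)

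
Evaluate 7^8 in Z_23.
By repeated squaring mod 23: 7^{1}≡7, 7^{2}≡3, 7^{4}≡9, 7^{8}≡12. So 7^{8} ≡ 12 mod 23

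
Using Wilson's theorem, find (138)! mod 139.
By Wilson's theorem, (138)! ≡ -1 ≡ 138 mod 139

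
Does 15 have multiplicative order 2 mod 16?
Powers of 15 mod 16: 15^1≡15, 15^2≡1. First k with 15^k≡1 is k=2. Yes, ord_16(15) = 2.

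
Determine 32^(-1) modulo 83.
Since 83 is prime, by Fermat 32^(-1) ≡ 32^{81} ≡ 13 mod 83. Verify: 32 × 13 = 416 ≡ 1 mod 83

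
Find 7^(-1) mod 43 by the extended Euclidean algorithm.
Extended GCD: 7(-6) + 43(1) = 1. So 7^(-1) ≡ -6 ≡ 37 mod 43. Verify: 7 × 37 = 259 ≡ 1 mod 43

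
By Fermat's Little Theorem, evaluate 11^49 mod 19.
By Fermat: 11^{18} ≡ 1 mod 19. 49 = 2×18 + 13. So 11^{49} ≡ 11^{13} ≡ 11 mod 19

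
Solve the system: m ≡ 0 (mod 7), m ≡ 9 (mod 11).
M = 7 × 11 = 77. M₁ = 11, y₁ ≡ 2 (mod 7). M₂ = 7, y₂ ≡ 8 (mod 11). m = 0×11×2 + 9×7×8 ≡ 42 (mod 77)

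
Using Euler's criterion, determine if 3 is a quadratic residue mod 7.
By Euler's criterion: 3^{3} ≡ 6 (mod 7). Since this equals -1 (≡ 6), 3 is not a QR.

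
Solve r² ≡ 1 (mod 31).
The square roots of 1 mod 31 are 1 and 30. Verify: 1² = 1 ≡ 1 (mod 31)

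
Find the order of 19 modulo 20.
Powers of 19 mod 20: 19^1≡19, 19^2≡1. Order = 2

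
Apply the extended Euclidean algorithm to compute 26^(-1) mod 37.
Extended GCD: 26(10) + 37(-7) = 1. So 26^(-1) ≡ 10 (mod 37). Verify: 26 × 10 = 260 ≡ 1 (mod 37)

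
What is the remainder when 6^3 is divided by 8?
6^{3} = 216 ≡ 0 (mod 8)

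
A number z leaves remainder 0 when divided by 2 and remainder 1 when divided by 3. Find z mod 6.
M = 2 × 3 = 6. M₁ = 3, y₁ ≡ 1 mod 2. M₂ = 2, y₂ ≡ 2 mod 3. z = 0×3×1 + 1×2×2 ≡ 4 mod 6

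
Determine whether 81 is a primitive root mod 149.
81^{37} ≡ 1 mod 149 and 37 < 148, so ord_149(81) = 37 ≠ 148 and 81 is not a primitive root.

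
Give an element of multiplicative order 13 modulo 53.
10 has order 13 mod 53 since 10^{13} ≡ 1 mod 53 and no smaller power works.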